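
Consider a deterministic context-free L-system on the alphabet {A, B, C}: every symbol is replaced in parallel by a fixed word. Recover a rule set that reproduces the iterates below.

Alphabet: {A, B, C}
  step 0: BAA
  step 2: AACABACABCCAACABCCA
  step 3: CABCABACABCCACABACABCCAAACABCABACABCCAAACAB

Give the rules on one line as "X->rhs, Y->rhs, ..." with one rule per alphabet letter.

A->CAB, B->CCA, C->A

  step 2 ⇒ step 3: AACABACABCCAACABCCA ⇒ CAB·CAB·A·CAB·CCA·CAB·A·CAB·CCA·A·A·CAB·CAB·A·CAB·CCA·A·A·CAB
    A ↦ CAB
    B ↦ CCA
    C ↦ A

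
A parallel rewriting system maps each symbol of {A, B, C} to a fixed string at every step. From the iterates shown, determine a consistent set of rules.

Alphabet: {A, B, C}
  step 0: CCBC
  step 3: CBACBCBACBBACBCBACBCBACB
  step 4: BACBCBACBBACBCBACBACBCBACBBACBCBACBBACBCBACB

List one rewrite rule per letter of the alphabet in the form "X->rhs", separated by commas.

  step 3 ⇒ step 4: CBACBCBACBBACBCBACBCBACB ⇒ B·ACB·C·B·ACB·B·ACB·C·B·ACB·ACB·C·B·ACB·B·ACB·C·B·ACB·B·ACB·C·B·ACB
    A ↦ C
    B ↦ ACB
    C ↦ B

A->C, B->ACB, C->B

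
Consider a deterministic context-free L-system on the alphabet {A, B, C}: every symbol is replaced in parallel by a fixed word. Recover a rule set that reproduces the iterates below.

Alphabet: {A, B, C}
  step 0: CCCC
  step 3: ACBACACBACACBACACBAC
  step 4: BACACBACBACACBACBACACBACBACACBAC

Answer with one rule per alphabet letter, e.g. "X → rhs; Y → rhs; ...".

A->B, B->AC, C->AC

  step 3 ⇒ step 4: ACBACACBACACBACACBAC ⇒ B·AC·AC·B·AC·B·AC·AC·B·AC·B·AC·AC·B·AC·B·AC·AC·B·AC
    A ↦ B
    B ↦ AC
    C ↦ AC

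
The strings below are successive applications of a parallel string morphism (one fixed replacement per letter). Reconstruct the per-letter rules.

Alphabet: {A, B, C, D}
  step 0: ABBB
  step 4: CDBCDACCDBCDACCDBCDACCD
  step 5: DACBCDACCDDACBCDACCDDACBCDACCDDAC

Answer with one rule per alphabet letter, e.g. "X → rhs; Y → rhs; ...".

A->C, B->BC, C->D, D->AC

  step 4 ⇒ step 5: CDBCDACCDBCDACCDBCDACCD ⇒ D·AC·BC·D·AC·C·D·D·AC·BC·D·AC·C·D·D·AC·BC·D·AC·C·D·D·AC
    A ↦ C
    B ↦ BC
    C ↦ D
    D ↦ AC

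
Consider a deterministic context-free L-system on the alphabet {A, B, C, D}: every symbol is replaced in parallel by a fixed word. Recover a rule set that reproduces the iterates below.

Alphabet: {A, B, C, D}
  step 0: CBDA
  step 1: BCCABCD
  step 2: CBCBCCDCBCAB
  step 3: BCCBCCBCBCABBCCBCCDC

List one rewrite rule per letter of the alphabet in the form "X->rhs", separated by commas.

A->CD, B->C, C->BC, D->AB

  step 2 ⇒ step 3: CBCBCCDCBCAB ⇒ BC·C·BC·C·BC·BC·AB·BC·C·BC·CD·C
    A ↦ CD
    B ↦ C
    C ↦ BC
    D ↦ AB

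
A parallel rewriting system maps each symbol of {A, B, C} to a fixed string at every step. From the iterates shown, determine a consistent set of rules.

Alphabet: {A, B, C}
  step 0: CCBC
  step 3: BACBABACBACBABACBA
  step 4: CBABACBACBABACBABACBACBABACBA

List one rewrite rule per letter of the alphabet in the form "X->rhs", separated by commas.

  step 3 ⇒ step 4: BACBABACBACBABACBA ⇒ C·BA·BA·C·BA·C·BA·BA·C·BA·BA·C·BA·C·BA·BA·C·BA
    A ↦ BA
    B ↦ C
    C ↦ BA

A->BA, B->C, C->BA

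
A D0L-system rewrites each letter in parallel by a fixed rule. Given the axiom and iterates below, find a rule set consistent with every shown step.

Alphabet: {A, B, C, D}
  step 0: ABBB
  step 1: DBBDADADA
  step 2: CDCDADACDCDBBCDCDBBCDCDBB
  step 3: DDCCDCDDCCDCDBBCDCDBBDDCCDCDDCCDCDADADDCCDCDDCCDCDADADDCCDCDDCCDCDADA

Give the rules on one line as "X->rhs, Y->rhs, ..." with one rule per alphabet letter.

  step 2 ⇒ step 3: CDCDADACDCDBBCDCDBBCDCDBB ⇒ DDC·CDC·DDC·CDC·DBB·CDC·DBB·DDC·CDC·DDC·CDC·DA·DA·DDC·CDC·DDC·CDC·DA·DA·DDC·CDC·DDC·CDC·DA·DA
    A ↦ DBB
    B ↦ DA
    C ↦ DDC
    D ↦ CDC

A->DBB, B->DA, C->DDC, D->CDC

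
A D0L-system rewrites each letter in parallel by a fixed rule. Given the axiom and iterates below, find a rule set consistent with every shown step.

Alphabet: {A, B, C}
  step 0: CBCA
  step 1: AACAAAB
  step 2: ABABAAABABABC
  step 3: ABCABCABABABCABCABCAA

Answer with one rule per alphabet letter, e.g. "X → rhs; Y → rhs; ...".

  step 2 ⇒ step 3: ABABAAABABABC ⇒ AB·C·AB·C·AB·AB·AB·C·AB·C·AB·C·AA
    A ↦ AB
    B ↦ C
    C ↦ AA

A->AB, B->C, C->AA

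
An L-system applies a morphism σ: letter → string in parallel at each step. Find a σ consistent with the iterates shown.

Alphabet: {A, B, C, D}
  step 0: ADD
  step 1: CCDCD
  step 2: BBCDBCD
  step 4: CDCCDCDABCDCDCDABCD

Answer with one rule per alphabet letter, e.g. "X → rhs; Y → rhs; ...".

  step 1 ⇒ step 2: CCDCD ⇒ B·B·CD·B·CD
    C ↦ B
    D ↦ CD
  step 0 ⇒ step 1: ADD ⇒ C·CD·CD
    A ↦ C
    B ↦ DA  (constrained at step 2)

A->C, B->DA, C->B, D->CD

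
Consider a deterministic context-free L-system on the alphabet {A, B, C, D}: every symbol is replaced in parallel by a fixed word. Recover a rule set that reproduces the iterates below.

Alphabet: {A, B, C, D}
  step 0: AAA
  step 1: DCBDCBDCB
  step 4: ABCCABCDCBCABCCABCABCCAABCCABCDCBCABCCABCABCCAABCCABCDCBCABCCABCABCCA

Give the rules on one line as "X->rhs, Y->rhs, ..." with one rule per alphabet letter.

A->DCB, B->CA, C->BC, D->A

  step 0 ⇒ step 1: AAA ⇒ DCB·DCB·DCB
    A ↦ DCB
    B ↦ CA  (constrained at step 1)
    C ↦ BC  (constrained at step 1)
    D ↦ A  (constrained at step 1)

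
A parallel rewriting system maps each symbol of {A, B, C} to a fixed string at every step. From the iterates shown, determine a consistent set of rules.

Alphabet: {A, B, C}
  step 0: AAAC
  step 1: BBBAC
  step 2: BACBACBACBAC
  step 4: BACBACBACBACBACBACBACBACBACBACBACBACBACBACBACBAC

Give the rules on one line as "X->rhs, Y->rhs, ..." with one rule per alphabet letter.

  step 1 ⇒ step 2: BBBAC ⇒ BAC·BAC·BAC·B·AC
    A ↦ B
    B ↦ BAC
    C ↦ AC

A->B, B->BAC, C->AC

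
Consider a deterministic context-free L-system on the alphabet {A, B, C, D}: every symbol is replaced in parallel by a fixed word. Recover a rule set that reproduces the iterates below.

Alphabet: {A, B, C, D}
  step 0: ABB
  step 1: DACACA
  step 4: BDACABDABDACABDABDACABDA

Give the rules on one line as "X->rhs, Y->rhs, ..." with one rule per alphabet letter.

A->DA, B->CA, C->B, D->B

  step 0 ⇒ step 1: ABB ⇒ DA·CA·CA
    A ↦ DA
    B ↦ CA
    C ↦ B  (constrained at step 1)
    D ↦ B  (constrained at step 1)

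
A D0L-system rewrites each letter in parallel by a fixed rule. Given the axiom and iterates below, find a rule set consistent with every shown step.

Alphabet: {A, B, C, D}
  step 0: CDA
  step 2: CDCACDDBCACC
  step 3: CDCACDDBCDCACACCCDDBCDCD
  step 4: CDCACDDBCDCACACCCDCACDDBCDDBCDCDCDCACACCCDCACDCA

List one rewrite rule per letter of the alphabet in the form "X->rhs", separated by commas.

A->DB, B->CC, C->CD, D->CA

  step 3 ⇒ step 4: CDCACDDBCDCACACCCDDBCDCD ⇒ CD·CA·CD·DB·CD·CA·CA·CC·CD·CA·CD·DB·CD·DB·CD·CD·CD·CA·CA·CC·CD·CA·CD·CA
    A ↦ DB
    B ↦ CC
    C ↦ CD
    D ↦ CA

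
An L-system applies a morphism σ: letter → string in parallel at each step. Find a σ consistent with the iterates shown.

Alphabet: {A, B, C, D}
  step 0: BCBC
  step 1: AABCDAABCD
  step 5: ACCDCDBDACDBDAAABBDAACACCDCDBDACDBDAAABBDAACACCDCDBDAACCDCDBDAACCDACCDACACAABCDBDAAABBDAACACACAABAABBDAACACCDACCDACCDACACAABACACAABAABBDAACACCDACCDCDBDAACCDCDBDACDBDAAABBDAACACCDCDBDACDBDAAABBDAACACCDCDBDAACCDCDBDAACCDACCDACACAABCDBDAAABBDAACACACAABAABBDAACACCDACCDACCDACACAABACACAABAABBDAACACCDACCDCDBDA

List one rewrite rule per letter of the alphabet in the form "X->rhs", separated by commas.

  step 0 ⇒ step 1: BCBC ⇒ AAB·CD·AAB·CD
    B ↦ AAB
    C ↦ CD
    A ↦ AC  (constrained at step 1)
    D ↦ BDA  (constrained at step 1)

A->AC, B->AAB, C->CD, D->BDA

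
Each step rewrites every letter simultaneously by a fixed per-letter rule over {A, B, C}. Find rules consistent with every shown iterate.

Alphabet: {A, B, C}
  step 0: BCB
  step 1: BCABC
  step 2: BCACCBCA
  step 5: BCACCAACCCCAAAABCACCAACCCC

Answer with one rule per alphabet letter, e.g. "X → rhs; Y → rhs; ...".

A->CC, B->BC, C->A

  step 1 ⇒ step 2: BCABC ⇒ BC·A·CC·BC·A
    A ↦ CC
    B ↦ BC
    C ↦ A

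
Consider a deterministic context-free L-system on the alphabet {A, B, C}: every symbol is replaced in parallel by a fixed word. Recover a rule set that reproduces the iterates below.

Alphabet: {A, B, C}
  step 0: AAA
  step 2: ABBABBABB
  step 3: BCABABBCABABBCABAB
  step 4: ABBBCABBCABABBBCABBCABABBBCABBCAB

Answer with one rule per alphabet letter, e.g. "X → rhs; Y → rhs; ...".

A->BC, B->AB, C->B

  step 3 ⇒ step 4: BCABABBCABABBCABAB ⇒ AB·B·BC·AB·BC·AB·AB·B·BC·AB·BC·AB·AB·B·BC·AB·BC·AB
    A ↦ BC
    B ↦ AB
    C ↦ B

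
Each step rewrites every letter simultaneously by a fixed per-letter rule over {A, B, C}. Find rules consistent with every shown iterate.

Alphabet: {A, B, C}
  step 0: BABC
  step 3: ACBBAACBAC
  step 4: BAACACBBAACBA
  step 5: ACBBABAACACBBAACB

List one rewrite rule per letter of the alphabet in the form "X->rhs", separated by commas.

  step 4 ⇒ step 5: BAACACBBAACBA ⇒ AC·B·B·A·B·A·AC·AC·B·B·A·AC·B
    A ↦ B
    B ↦ AC
    C ↦ A

A->B, B->AC, C->A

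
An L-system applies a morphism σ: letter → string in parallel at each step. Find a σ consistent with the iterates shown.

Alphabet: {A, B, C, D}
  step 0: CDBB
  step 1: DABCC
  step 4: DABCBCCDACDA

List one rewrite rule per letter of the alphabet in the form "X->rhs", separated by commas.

  step 0 ⇒ step 1: CDBB ⇒ DA·B·C·C
    B ↦ C
    C ↦ DA
    D ↦ B
    A ↦ C  (constrained at step 1)

A->C, B->C, C->DA, D->B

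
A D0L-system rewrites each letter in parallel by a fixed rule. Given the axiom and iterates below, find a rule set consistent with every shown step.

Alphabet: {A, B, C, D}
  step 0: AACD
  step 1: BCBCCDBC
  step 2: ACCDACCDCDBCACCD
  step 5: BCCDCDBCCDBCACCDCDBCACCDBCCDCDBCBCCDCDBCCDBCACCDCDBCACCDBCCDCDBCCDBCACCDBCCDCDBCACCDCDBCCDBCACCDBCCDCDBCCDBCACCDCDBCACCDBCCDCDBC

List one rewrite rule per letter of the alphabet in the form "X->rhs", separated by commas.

  step 1 ⇒ step 2: BCBCCDBC ⇒ AC·CD·AC·CD·CD·BC·AC·CD
    B ↦ AC
    C ↦ CD
    D ↦ BC
  step 0 ⇒ step 1: AACD ⇒ BC·BC·CD·BC
    A ↦ BC

A->BC, B->AC, C->CD, D->BC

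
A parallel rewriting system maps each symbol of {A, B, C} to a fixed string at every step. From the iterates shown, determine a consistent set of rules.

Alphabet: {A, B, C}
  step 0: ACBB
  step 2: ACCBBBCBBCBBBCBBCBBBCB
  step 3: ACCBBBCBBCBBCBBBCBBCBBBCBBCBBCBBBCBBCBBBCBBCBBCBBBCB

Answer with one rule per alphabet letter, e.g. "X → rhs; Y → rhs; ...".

A->ACC, B->BCB, C->B

  step 2 ⇒ step 3: ACCBBBCBBCBBBCBBCBBBCB ⇒ ACC·B·B·BCB·BCB·BCB·B·BCB·BCB·B·BCB·BCB·BCB·B·BCB·BCB·B·BCB·BCB·BCB·B·BCB
    A ↦ ACC
    B ↦ BCB
    C ↦ B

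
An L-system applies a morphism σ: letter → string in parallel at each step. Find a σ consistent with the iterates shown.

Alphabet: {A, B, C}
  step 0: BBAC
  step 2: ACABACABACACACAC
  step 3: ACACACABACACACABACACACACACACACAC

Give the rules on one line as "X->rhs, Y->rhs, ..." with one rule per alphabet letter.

  step 2 ⇒ step 3: ACABACABACACACAC ⇒ AC·AC·AC·AB·AC·AC·AC·AB·AC·AC·AC·AC·AC·AC·AC·AC
    A ↦ AC
    B ↦ AB
    C ↦ AC

A->AC, B->AB, C->AC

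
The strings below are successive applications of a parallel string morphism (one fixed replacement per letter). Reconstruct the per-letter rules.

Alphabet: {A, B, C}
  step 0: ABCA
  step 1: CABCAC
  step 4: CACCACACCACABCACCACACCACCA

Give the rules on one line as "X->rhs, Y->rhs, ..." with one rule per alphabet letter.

A->C, B->AB, C->CA

  step 0 ⇒ step 1: ABCA ⇒ C·AB·CA·C
    A ↦ C
    B ↦ AB
    C ↦ CA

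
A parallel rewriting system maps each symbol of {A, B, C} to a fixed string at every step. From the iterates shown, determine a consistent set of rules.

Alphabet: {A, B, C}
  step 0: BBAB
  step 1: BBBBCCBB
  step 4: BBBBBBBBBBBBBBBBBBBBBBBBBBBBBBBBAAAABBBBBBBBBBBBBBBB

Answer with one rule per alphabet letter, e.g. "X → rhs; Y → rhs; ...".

A->CC, B->BB, C->A

  step 0 ⇒ step 1: BBAB ⇒ BB·BB·CC·BB
    A ↦ CC
    B ↦ BB
    C ↦ A  (constrained at step 1)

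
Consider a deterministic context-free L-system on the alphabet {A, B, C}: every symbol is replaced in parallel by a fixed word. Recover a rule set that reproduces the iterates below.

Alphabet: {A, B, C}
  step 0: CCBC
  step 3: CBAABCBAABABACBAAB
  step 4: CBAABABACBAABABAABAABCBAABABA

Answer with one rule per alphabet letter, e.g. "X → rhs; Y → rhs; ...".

A->AB, B->A, C->CB

  step 3 ⇒ step 4: CBAABCBAABABACBAAB ⇒ CB·A·AB·AB·A·CB·A·AB·AB·A·AB·A·AB·CB·A·AB·AB·A
    A ↦ AB
    B ↦ A
    C ↦ CB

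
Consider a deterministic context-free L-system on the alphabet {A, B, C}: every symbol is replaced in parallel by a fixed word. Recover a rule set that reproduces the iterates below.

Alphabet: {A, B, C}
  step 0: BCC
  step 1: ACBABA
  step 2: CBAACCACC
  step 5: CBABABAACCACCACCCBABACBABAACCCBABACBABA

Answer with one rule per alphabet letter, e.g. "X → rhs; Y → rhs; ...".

A->C, B->AC, C->BA

  step 1 ⇒ step 2: ACBABA ⇒ C·BA·AC·C·AC·C
    A ↦ C
    B ↦ AC
    C ↦ BA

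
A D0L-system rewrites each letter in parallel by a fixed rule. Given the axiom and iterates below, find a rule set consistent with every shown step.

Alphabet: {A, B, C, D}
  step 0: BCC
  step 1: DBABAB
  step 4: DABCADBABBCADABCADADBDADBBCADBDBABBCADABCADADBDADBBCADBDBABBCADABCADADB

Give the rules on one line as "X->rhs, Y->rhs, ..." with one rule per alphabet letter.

  step 0 ⇒ step 1: BCC ⇒ DB·AB·AB
    B ↦ DB
    C ↦ AB
    A ↦ BCA  (constrained at step 1)
    D ↦ DA  (constrained at step 1)

A->BCA, B->DB, C->AB, D->DA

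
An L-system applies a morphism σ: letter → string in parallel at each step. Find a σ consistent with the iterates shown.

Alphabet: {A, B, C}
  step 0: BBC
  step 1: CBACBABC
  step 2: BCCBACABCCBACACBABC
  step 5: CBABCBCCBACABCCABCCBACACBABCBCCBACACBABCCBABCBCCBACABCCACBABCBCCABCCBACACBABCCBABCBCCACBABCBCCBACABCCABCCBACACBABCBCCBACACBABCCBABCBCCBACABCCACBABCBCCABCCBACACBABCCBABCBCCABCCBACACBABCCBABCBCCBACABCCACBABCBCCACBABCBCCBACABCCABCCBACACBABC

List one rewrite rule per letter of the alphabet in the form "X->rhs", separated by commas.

A->CA, B->CBA, C->BC

  step 1 ⇒ step 2: CBACBABC ⇒ BC·CBA·CA·BC·CBA·CA·CBA·BC
    A ↦ CA
    B ↦ CBA
    C ↦ BC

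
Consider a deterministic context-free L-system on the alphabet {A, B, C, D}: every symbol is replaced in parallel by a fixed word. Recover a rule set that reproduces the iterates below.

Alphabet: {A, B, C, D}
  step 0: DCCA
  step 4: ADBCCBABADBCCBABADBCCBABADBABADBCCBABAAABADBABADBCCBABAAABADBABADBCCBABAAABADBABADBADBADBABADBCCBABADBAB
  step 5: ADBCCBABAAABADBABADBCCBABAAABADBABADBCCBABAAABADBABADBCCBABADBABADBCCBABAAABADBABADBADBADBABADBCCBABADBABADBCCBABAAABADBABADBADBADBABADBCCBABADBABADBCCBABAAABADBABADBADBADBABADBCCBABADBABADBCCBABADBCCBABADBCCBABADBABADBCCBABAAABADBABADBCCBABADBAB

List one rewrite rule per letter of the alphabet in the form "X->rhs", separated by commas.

  step 4 ⇒ step 5: ADBCCBABADBCCBABADBCCBABADBABADBCCBABAAABADBABADBCCBABAAABADBABADBCCBABAAABADBABADBADBADBABADBCCBABADBAB ⇒ ADB·CCB·AB·A·A·AB·ADB·AB·ADB·CCB·AB·A·A·AB·ADB·AB·ADB·CCB·AB·A·A·AB·ADB·AB·ADB·CCB·AB·ADB·AB·ADB·CCB·AB·A·A·AB·ADB·AB·ADB·ADB·ADB·AB·ADB·CCB·AB·ADB·AB·ADB·CCB·AB·A·A·AB·ADB·AB·ADB·ADB·ADB·AB·ADB·CCB·AB·ADB·AB·ADB·CCB·AB·A·A·AB·ADB·AB·ADB·ADB·ADB·AB·ADB·CCB·AB·ADB·AB·ADB·CCB·AB·ADB·CCB·AB·ADB·CCB·AB·ADB·AB·ADB·CCB·AB·A·A·AB·ADB·AB·ADB·CCB·AB·ADB·AB
    A ↦ ADB
    B ↦ AB
    C ↦ A
    D ↦ CCB

A->ADB, B->AB, C->A, D->CCB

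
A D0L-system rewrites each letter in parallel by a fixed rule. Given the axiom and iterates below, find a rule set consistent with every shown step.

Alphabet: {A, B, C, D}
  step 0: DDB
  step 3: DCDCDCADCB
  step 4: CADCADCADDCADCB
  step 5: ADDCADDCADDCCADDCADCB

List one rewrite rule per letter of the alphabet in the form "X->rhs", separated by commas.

A->D, B->CB, C->AD, D->C

  step 4 ⇒ step 5: CADCADCADDCADCB ⇒ AD·D·C·AD·D·C·AD·D·C·C·AD·D·C·AD·CB
    A ↦ D
    B ↦ CB
    C ↦ AD
    D ↦ C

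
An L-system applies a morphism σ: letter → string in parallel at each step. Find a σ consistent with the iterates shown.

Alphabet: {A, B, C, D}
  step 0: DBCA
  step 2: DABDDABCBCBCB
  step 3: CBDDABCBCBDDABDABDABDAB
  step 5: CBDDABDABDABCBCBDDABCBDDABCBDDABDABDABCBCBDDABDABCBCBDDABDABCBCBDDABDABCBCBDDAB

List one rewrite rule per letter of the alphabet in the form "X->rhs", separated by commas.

A->DD, B->AB, C->D, D->CB

  step 2 ⇒ step 3: DABDDABCBCBCB ⇒ CB·DD·AB·CB·CB·DD·AB·D·AB·D·AB·D·AB
    A ↦ DD
    B ↦ AB
    C ↦ D
    D ↦ CB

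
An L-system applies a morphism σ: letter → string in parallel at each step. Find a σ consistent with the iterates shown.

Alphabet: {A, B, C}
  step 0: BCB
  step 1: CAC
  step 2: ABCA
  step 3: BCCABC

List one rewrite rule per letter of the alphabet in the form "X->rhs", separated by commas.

A->BC, B->C, C->A

  step 2 ⇒ step 3: ABCA ⇒ BC·C·A·BC
    A ↦ BC
    B ↦ C
    C ↦ A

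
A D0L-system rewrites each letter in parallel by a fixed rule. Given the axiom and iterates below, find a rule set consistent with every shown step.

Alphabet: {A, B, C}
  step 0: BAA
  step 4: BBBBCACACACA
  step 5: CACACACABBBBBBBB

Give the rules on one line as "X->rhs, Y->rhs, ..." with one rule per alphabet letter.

A->B, B->CA, C->B

  step 4 ⇒ step 5: BBBBCACACACA ⇒ CA·CA·CA·CA·B·B·B·B·B·B·B·B
    A ↦ B
    B ↦ CA
    C ↦ B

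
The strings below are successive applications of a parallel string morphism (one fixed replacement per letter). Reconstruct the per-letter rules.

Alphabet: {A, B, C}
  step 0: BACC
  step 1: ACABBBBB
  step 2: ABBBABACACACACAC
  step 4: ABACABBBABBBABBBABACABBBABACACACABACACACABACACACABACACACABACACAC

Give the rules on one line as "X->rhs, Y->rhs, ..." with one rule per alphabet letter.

A->AB, B->AC, C->BB

  step 1 ⇒ step 2: ACABBBBB ⇒ AB·BB·AB·AC·AC·AC·AC·AC
    A ↦ AB
    B ↦ AC
    C ↦ BB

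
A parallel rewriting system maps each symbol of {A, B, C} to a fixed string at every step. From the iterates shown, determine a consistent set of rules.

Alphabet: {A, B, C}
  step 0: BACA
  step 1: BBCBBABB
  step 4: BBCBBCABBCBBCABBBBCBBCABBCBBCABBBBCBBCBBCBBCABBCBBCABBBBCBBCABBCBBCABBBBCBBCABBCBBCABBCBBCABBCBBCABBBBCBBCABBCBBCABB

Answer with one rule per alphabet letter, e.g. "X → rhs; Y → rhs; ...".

  step 0 ⇒ step 1: BACA ⇒ BBC·BB·A·BB
    A ↦ BB
    B ↦ BBC
    C ↦ A

A->BB, B->BBC, C->A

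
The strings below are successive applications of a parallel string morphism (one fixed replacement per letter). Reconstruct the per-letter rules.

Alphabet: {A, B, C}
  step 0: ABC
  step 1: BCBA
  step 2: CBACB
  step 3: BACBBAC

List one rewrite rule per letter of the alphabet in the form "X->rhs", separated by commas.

  step 2 ⇒ step 3: CBACB ⇒ BA·C·B·BA·C
    A ↦ B
    B ↦ C
    C ↦ BA

A->B, B->C, C->BA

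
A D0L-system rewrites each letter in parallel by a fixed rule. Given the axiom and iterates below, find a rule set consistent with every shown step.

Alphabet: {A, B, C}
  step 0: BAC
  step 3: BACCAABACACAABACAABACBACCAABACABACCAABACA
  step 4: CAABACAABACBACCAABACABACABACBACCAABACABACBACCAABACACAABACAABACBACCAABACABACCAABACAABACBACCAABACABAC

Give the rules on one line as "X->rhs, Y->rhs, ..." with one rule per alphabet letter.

  step 3 ⇒ step 4: BACCAABACACAABACAABACBACCAABACABACCAABACA ⇒ CAA·BAC·A·A·BAC·BAC·CAA·BAC·A·BAC·A·BAC·BAC·CAA·BAC·A·BAC·BAC·CAA·BAC·A·CAA·BAC·A·A·BAC·BAC·CAA·BAC·A·BAC·CAA·BAC·A·A·BAC·BAC·CAA·BAC·A·BAC
    A ↦ BAC
    B ↦ CAA
    C ↦ A

A->BAC, B->CAA, C->A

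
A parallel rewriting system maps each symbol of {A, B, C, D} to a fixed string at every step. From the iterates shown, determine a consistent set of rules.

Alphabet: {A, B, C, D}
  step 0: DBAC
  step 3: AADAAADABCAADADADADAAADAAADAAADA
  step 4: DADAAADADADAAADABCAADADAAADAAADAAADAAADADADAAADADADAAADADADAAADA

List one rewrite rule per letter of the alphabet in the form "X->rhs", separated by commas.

  step 3 ⇒ step 4: AADAAADABCAADADADADAAADAAADAAADA ⇒ DA·DA·AA·DA·DA·DA·AA·DA·BC·AA·DA·DA·AA·DA·AA·DA·AA·DA·AA·DA·DA·DA·AA·DA·DA·DA·AA·DA·DA·DA·AA·DA
    A ↦ DA
    B ↦ BC
    C ↦ AA
    D ↦ AA

A->DA, B->BC, C->AA, D->AA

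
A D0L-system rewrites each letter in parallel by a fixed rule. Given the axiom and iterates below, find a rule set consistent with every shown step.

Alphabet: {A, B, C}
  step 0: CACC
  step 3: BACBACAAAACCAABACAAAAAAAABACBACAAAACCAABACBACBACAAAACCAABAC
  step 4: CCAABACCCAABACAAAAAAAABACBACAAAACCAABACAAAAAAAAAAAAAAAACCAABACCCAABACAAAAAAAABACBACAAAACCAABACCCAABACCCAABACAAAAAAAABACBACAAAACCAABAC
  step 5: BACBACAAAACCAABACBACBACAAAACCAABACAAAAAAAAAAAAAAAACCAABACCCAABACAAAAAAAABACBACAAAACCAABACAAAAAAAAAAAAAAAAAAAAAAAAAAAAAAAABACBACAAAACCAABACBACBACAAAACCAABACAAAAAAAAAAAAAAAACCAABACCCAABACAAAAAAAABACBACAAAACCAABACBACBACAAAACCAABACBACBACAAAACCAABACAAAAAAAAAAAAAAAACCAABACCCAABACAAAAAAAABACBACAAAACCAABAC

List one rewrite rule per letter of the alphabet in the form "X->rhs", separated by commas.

A->AA, B->CC, C->BAC

  step 4 ⇒ step 5: CCAABACCCAABACAAAAAAAABACBACAAAACCAABACAAAAAAAAAAAAAAAACCAABACCCAABACAAAAAAAABACBACAAAACCAABACCCAABACCCAABACAAAAAAAABACBACAAAACCAABAC ⇒ BAC·BAC·AA·AA·CC·AA·BAC·BAC·BAC·AA·AA·CC·AA·BAC·AA·AA·AA·AA·AA·AA·AA·AA·CC·AA·BAC·CC·AA·BAC·AA·AA·AA·AA·BAC·BAC·AA·AA·CC·AA·BAC·AA·AA·AA·AA·AA·AA·AA·AA·AA·AA·AA·AA·AA·AA·AA·AA·BAC·BAC·AA·AA·CC·AA·BAC·BAC·BAC·AA·AA·CC·AA·BAC·AA·AA·AA·AA·AA·AA·AA·AA·CC·AA·BAC·CC·AA·BAC·AA·AA·AA·AA·BAC·BAC·AA·AA·CC·AA·BAC·BAC·BAC·AA·AA·CC·AA·BAC·BAC·BAC·AA·AA·CC·AA·BAC·AA·AA·AA·AA·AA·AA·AA·AA·CC·AA·BAC·CC·AA·BAC·AA·AA·AA·AA·BAC·BAC·AA·AA·CC·AA·BAC
    A ↦ AA
    B ↦ CC
    C ↦ BAC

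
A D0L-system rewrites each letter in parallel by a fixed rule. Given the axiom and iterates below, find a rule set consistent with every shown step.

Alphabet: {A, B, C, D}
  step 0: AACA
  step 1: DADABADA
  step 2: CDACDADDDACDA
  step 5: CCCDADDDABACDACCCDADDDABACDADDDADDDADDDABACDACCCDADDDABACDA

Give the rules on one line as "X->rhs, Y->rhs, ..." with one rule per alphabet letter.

  step 1 ⇒ step 2: DADABADA ⇒ C·DA·C·DA·DD·DA·C·DA
    A ↦ DA
    B ↦ DD
    D ↦ C
  step 0 ⇒ step 1: AACA ⇒ DA·DA·BA·DA
    C ↦ BA

A->DA, B->DD, C->BA, D->C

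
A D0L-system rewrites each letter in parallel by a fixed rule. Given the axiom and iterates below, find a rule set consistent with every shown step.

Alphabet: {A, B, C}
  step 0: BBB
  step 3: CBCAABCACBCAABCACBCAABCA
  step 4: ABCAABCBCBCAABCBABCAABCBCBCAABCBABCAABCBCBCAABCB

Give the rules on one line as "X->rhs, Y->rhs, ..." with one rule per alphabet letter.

A->CB, B->CA, C->AB

  step 3 ⇒ step 4: CBCAABCACBCAABCACBCAABCA ⇒ AB·CA·AB·CB·CB·CA·AB·CB·AB·CA·AB·CB·CB·CA·AB·CB·AB·CA·AB·CB·CB·CA·AB·CB
    A ↦ CB
    B ↦ CA
    C ↦ AB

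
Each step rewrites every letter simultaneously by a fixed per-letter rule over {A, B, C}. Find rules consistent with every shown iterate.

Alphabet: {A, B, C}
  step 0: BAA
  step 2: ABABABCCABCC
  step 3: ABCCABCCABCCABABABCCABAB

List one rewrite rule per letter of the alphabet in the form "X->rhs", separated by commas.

A->AB, B->CC, C->AB

  step 2 ⇒ step 3: ABABABCCABCC ⇒ AB·CC·AB·CC·AB·CC·AB·AB·AB·CC·AB·AB
    A ↦ AB
    B ↦ CC
    C ↦ AB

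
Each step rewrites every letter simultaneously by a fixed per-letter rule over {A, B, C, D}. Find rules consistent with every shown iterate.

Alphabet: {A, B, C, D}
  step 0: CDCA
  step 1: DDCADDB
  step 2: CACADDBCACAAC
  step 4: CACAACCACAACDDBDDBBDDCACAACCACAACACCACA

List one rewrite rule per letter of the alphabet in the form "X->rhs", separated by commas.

A->B, B->AC, C->DD, D->CA

  step 1 ⇒ step 2: DDCADDB ⇒ CA·CA·DD·B·CA·CA·AC
    A ↦ B
    B ↦ AC
    C ↦ DD
    D ↦ CA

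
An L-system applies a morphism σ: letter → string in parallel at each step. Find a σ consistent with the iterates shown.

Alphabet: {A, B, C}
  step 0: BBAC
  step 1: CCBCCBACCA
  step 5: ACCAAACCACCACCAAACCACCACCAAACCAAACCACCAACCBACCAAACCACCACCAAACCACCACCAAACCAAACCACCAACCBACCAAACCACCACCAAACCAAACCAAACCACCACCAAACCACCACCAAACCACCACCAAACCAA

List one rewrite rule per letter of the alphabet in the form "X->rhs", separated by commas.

A->ACC, B->CCB, C->A

  step 0 ⇒ step 1: BBAC ⇒ CCB·CCB·ACC·A
    A ↦ ACC
    B ↦ CCB
    C ↦ A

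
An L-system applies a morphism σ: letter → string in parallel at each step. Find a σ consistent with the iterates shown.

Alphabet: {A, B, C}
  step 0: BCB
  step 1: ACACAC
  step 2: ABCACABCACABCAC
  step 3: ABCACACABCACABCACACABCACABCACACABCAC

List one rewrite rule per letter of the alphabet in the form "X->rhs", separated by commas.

  step 2 ⇒ step 3: ABCACABCACABCAC ⇒ ABC·AC·AC·ABC·AC·ABC·AC·AC·ABC·AC·ABC·AC·AC·ABC·AC
    A ↦ ABC
    B ↦ AC
    C ↦ AC

A->ABC, B->AC, C->AC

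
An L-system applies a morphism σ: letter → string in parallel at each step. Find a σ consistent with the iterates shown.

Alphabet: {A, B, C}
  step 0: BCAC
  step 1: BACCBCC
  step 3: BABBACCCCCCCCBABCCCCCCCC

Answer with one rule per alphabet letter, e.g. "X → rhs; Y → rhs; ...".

  step 0 ⇒ step 1: BCAC ⇒ BA·CC·B·CC
    A ↦ B
    B ↦ BA
    C ↦ CC

A->B, B->BA, C->CC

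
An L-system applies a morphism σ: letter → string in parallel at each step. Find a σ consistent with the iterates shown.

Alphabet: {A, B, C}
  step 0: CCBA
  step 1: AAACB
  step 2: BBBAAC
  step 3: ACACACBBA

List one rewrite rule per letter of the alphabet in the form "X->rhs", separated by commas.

A->B, B->AC, C->A

  step 2 ⇒ step 3: BBBAAC ⇒ AC·AC·AC·B·B·A
    A ↦ B
    B ↦ AC
    C ↦ A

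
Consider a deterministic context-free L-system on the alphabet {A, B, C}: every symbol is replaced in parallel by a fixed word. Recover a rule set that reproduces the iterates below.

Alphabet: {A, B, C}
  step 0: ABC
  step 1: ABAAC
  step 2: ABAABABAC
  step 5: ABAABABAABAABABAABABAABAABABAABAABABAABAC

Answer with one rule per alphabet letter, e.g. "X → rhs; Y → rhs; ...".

  step 1 ⇒ step 2: ABAAC ⇒ AB·A·AB·AB·AC
    A ↦ AB
    B ↦ A
    C ↦ AC

A->AB, B->A, C->AC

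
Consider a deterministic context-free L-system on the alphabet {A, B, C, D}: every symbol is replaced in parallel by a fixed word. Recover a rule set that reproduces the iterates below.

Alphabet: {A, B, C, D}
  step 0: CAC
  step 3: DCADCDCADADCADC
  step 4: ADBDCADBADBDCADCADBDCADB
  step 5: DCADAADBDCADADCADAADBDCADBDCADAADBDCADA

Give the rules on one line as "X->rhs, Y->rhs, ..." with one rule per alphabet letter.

  step 4 ⇒ step 5: ADBDCADBADBDCADCADBDCADB ⇒ DC·A·DA·A·DB·DC·A·DA·DC·A·DA·A·DB·DC·A·DB·DC·A·DA·A·DB·DC·A·DA
    A ↦ DC
    B ↦ DA
    C ↦ DB
    D ↦ A

A->DC, B->DA, C->DB, D->A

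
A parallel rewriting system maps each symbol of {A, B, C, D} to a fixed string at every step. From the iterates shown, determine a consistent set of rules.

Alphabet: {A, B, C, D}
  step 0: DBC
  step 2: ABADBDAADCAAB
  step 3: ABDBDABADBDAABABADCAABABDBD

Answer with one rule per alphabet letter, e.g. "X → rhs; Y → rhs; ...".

A->AB, B->DBD, C->DCA, D->A

  step 2 ⇒ step 3: ABADBDAADCAAB ⇒ AB·DBD·AB·A·DBD·A·AB·AB·A·DCA·AB·AB·DBD
    A ↦ AB
    B ↦ DBD
    C ↦ DCA
    D ↦ A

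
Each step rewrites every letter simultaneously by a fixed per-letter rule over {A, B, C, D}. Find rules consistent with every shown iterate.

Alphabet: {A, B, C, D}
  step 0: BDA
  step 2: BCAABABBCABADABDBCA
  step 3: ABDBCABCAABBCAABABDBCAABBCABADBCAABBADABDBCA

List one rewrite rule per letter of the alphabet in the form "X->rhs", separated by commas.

A->BCA, B->AB, C->D, D->BAD

  step 2 ⇒ step 3: BCAABABBCABADABDBCA ⇒ AB·D·BCA·BCA·AB·BCA·AB·AB·D·BCA·AB·BCA·BAD·BCA·AB·BAD·AB·D·BCA
    A ↦ BCA
    B ↦ AB
    C ↦ D
    D ↦ BAD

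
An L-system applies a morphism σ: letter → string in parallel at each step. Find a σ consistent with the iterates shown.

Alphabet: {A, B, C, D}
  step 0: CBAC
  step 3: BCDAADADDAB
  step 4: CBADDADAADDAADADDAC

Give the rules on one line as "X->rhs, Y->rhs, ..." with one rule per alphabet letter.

  step 3 ⇒ step 4: BCDAADADDAB ⇒ C·B·AD·DA·DA·AD·DA·AD·AD·DA·C
    A ↦ DA
    B ↦ C
    C ↦ B
    D ↦ AD

A->DA, B->C, C->B, D->AD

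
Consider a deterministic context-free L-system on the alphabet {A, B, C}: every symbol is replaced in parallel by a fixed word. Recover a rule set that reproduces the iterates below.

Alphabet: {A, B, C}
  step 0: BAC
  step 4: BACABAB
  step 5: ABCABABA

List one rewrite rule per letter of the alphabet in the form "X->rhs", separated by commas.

  step 4 ⇒ step 5: BACABAB ⇒ A·B·CA·B·A·B·A
    A ↦ B
    B ↦ A
    C ↦ CA

A->B, B->A, C->CA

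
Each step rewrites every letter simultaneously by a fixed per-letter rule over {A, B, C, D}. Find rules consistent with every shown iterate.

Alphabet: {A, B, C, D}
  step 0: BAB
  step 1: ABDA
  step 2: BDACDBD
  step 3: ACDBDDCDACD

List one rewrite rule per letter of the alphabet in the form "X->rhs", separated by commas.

  step 2 ⇒ step 3: BDACDBD ⇒ A·CD·BD·D·CD·A·CD
    A ↦ BD
    B ↦ A
    C ↦ D
    D ↦ CD

A->BD, B->A, C->D, D->CD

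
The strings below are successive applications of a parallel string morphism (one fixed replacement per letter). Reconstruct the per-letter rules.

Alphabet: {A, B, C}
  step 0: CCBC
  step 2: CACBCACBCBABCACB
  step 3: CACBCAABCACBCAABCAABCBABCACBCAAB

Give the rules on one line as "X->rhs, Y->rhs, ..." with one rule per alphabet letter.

A->CB, B->AB, C->CA

  step 2 ⇒ step 3: CACBCACBCBABCACB ⇒ CA·CB·CA·AB·CA·CB·CA·AB·CA·AB·CB·AB·CA·CB·CA·AB
    A ↦ CB
    B ↦ AB
    C ↦ CA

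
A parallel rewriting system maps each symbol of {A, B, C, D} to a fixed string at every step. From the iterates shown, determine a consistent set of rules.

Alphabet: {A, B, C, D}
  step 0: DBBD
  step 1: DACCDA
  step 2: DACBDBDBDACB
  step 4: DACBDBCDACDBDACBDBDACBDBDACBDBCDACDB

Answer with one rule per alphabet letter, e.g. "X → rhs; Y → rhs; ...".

  step 1 ⇒ step 2: DACCDA ⇒ DA·CB·DB·DB·DA·CB
    A ↦ CB
    C ↦ DB
    D ↦ DA
  step 0 ⇒ step 1: DBBD ⇒ DA·C·C·DA
    B ↦ C

A->CB, B->C, C->DB, D->DA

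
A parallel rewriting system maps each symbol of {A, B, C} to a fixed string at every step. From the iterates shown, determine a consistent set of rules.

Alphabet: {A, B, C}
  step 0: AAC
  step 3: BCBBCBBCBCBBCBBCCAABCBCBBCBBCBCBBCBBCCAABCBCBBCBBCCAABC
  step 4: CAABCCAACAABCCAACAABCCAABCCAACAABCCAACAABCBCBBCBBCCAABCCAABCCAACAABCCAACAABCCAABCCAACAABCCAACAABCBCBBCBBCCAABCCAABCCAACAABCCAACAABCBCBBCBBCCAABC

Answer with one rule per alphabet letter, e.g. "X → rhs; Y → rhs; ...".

A->BBC, B->CAA, C->BC

  step 3 ⇒ step 4: BCBBCBBCBCBBCBBCCAABCBCBBCBBCBCBBCBBCCAABCBCBBCBBCCAABC ⇒ CAA·BC·CAA·CAA·BC·CAA·CAA·BC·CAA·BC·CAA·CAA·BC·CAA·CAA·BC·BC·BBC·BBC·CAA·BC·CAA·BC·CAA·CAA·BC·CAA·CAA·BC·CAA·BC·CAA·CAA·BC·CAA·CAA·BC·BC·BBC·BBC·CAA·BC·CAA·BC·CAA·CAA·BC·CAA·CAA·BC·BC·BBC·BBC·CAA·BC
    A ↦ BBC
    B ↦ CAA
    C ↦ BC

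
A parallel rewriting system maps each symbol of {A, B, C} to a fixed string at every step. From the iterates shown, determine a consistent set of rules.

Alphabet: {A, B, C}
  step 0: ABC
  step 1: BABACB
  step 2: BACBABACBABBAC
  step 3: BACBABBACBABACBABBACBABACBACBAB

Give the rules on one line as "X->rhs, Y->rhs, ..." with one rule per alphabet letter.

A->BA, B->BAC, C->B

  step 2 ⇒ step 3: BACBABACBABBAC ⇒ BAC·BA·B·BAC·BA·BAC·BA·B·BAC·BA·BAC·BAC·BA·B
    A ↦ BA
    B ↦ BAC
    C ↦ B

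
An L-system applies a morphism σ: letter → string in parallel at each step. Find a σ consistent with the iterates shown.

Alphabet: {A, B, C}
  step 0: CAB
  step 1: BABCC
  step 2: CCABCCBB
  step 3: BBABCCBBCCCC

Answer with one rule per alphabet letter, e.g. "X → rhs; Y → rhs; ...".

  step 2 ⇒ step 3: CCABCCBB ⇒ B·B·AB·CC·B·B·CC·CC
    A ↦ AB
    B ↦ CC
    C ↦ B

A->AB, B->CC, C->B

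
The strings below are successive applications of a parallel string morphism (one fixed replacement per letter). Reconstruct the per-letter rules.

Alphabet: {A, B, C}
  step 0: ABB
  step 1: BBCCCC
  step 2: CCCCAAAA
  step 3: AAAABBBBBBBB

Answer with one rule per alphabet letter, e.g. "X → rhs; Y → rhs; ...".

A->BB, B->CC, C->A

  step 2 ⇒ step 3: CCCCAAAA ⇒ A·A·A·A·BB·BB·BB·BB
    A ↦ BB
    C ↦ A
  step 0 ⇒ step 1: ABB ⇒ BB·CC·CC
    B ↦ CC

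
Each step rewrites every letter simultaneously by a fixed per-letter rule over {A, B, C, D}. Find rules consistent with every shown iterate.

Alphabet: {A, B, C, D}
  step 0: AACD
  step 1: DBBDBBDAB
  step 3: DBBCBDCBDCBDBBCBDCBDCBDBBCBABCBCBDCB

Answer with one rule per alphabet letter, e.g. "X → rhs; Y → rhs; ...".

A->DBB, B->CB, C->D, D->AB

  step 0 ⇒ step 1: AACD ⇒ DBB·DBB·D·AB
    A ↦ DBB
    C ↦ D
    D ↦ AB
    B ↦ CB  (constrained at step 1)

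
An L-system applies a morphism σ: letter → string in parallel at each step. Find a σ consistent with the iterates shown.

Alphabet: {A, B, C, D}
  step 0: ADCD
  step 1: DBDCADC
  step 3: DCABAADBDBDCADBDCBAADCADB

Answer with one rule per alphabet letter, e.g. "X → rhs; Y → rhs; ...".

  step 0 ⇒ step 1: ADCD ⇒ DB·DC·A·DC
    A ↦ DB
    C ↦ A
    D ↦ DC
    B ↦ BAA  (constrained at step 1)

A->DB, B->BAA, C->A, D->DC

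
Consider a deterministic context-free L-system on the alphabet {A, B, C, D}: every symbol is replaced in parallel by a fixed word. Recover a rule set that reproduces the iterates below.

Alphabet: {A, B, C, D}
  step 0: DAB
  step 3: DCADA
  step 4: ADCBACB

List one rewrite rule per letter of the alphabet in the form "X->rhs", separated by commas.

A->CB, B->C, C->D, D->A

  step 3 ⇒ step 4: DCADA ⇒ A·D·CB·A·CB
    A ↦ CB
    C ↦ D
    D ↦ A
    B ↦ C  (constrained at step 0)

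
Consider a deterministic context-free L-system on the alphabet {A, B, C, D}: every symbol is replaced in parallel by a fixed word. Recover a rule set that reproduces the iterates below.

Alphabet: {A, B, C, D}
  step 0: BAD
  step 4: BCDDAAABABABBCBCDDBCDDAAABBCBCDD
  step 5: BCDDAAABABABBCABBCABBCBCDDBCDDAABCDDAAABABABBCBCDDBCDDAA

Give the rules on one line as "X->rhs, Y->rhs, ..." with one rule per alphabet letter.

A->AB, B->BC, C->DD, D->A

  step 4 ⇒ step 5: BCDDAAABABABBCBCDDBCDDAAABBCBCDD ⇒ BC·DD·A·A·AB·AB·AB·BC·AB·BC·AB·BC·BC·DD·BC·DD·A·A·BC·DD·A·A·AB·AB·AB·BC·BC·DD·BC·DD·A·A
    A ↦ AB
    B ↦ BC
    C ↦ DD
    D ↦ A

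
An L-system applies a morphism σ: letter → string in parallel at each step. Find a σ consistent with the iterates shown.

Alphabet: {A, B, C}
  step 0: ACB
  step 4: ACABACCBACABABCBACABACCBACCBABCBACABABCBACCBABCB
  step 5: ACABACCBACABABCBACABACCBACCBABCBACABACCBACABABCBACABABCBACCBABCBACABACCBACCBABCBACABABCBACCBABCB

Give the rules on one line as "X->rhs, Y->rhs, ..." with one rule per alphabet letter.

  step 4 ⇒ step 5: ACABACCBACABABCBACABACCBACCBABCBACABABCBACCBABCB ⇒ AC·AB·AC·CB·AC·AB·AB·CB·AC·AB·AC·CB·AC·CB·AB·CB·AC·AB·AC·CB·AC·AB·AB·CB·AC·AB·AB·CB·AC·CB·AB·CB·AC·AB·AC·CB·AC·CB·AB·CB·AC·AB·AB·CB·AC·CB·AB·CB
    A ↦ AC
    B ↦ CB
    C ↦ AB

A->AC, B->CB, C->AB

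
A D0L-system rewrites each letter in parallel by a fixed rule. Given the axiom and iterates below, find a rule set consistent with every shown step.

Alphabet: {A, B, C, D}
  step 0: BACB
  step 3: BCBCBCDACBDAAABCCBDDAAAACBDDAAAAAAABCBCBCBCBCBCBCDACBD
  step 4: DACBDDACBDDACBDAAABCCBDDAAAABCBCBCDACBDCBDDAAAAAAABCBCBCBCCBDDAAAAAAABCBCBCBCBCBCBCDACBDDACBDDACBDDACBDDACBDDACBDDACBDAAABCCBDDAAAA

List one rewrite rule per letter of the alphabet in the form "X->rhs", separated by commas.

  step 3 ⇒ step 4: BCBCBCDACBDAAABCCBDDAAAACBDDAAAAAAABCBCBCBCBCBCBCDACBD ⇒ DA·CBD·DA·CBD·DA·CBD·AAA·BC·CBD·DA·AAA·BC·BC·BC·DA·CBD·CBD·DA·AAA·AAA·BC·BC·BC·BC·CBD·DA·AAA·AAA·BC·BC·BC·BC·BC·BC·BC·DA·CBD·DA·CBD·DA·CBD·DA·CBD·DA·CBD·DA·CBD·DA·CBD·AAA·BC·CBD·DA·AAA
    A ↦ BC
    B ↦ DA
    C ↦ CBD
    D ↦ AAA

A->BC, B->DA, C->CBD, D->AAA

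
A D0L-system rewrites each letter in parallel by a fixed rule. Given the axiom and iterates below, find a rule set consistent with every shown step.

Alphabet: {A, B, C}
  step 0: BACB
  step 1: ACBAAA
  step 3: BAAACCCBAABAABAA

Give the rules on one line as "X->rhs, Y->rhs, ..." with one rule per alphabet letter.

A->C, B->A, C->BAA

  step 0 ⇒ step 1: BACB ⇒ A·C·BAA·A
    A ↦ C
    B ↦ A
    C ↦ BAA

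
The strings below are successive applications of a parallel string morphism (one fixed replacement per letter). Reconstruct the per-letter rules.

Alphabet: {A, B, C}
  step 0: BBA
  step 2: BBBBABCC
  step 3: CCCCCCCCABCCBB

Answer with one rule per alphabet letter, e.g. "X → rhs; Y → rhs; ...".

  step 2 ⇒ step 3: BBBBABCC ⇒ CC·CC·CC·CC·AB·CC·B·B
    A ↦ AB
    B ↦ CC
    C ↦ B

A->AB, B->CC, C->B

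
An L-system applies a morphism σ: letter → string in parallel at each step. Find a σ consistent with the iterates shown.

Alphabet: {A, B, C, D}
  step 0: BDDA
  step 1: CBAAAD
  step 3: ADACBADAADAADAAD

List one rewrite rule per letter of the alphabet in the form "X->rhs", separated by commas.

  step 0 ⇒ step 1: BDDA ⇒ CB·A·A·AD
    A ↦ AD
    B ↦ CB
    D ↦ A
    C ↦ A  (constrained at step 1)

A->AD, B->CB, C->A, D->A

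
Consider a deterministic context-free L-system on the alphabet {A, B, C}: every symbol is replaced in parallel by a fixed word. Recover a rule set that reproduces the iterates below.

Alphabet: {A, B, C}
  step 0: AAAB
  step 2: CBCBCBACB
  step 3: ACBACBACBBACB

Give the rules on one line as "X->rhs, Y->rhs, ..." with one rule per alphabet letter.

A->B, B->CB, C->A

  step 2 ⇒ step 3: CBCBCBACB ⇒ A·CB·A·CB·A·CB·B·A·CB
    A ↦ B
    B ↦ CB
    C ↦ A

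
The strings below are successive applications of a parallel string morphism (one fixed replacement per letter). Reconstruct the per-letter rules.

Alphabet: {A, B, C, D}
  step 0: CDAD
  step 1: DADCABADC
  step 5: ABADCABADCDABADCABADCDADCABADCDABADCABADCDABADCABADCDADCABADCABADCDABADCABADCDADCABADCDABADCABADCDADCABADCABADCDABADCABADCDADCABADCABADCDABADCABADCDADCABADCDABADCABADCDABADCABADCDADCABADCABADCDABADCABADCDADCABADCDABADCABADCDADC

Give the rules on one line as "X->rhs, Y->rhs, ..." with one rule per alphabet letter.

  step 0 ⇒ step 1: CDAD ⇒ D·ADC·AB·ADC
    A ↦ AB
    C ↦ D
    D ↦ ADC
    B ↦ ADC  (constrained at step 1)

A->AB, B->ADC, C->D, D->ADC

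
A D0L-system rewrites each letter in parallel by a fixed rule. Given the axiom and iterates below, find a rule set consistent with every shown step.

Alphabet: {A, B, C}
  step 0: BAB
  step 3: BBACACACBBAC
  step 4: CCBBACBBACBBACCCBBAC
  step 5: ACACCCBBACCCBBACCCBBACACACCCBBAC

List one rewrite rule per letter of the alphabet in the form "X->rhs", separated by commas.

A->BB, B->C, C->AC

  step 4 ⇒ step 5: CCBBACBBACBBACCCBBAC ⇒ AC·AC·C·C·BB·AC·C·C·BB·AC·C·C·BB·AC·AC·AC·C·C·BB·AC
    A ↦ BB
    B ↦ C
    C ↦ AC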